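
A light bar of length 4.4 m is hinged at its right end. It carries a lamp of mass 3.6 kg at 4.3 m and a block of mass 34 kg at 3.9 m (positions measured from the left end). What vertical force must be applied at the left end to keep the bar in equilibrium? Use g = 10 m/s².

Taking torques about the right end:
Lamp: 3.6 × 10 = 36 N down at 4.3 m → arm 0.1 m, τ = 36 × 0.1 = 3.6 N·m counterclockwise.
Block: 34 × 10 = 340 N down at 3.9 m → arm 0.5 m, τ = 340 × 0.5 = 170 N·m counterclockwise.
Net moment of the loads = 173.6 N·m counterclockwise.
The upward force F acts at the left end, arm 4.4 m, giving F × 4.4 clockwise.
Balancing moments: F × 4.4 = 173.6, giving F = 173.6 / 4.4 = 39.5 N.

F ≈ 39.5 N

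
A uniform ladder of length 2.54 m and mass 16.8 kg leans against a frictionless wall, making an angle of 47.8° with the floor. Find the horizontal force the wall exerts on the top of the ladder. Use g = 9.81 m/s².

N_wall ≈ 74.7 N

Sum moments about the foot of the ladder (the floor normal and friction both act there and drop out).
Ladder weight 16.8×9.81 = 164.8 N acts at 1.27 m along the ladder; its horizontal arm is 1.27·cos47.8° = 0.8531 m → τ = 140.6 N·m clockwise.
Wall normal N acts horizontally at the top; its moment arm is the height L sinθ = 2.54·sin47.8° = 1.882 m, counterclockwise.
Setting net torque to zero: N × 1.882 = 140.6 → N = 74.7 N.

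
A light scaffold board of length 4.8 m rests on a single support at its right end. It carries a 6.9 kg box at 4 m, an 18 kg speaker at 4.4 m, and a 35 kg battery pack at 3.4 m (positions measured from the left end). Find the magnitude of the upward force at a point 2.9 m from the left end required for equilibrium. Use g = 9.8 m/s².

Choose the right end as the axis so the unknown pivot reaction has zero arm there.
Box: 6.9 × 9.8 = 67.62 N down at 4 m → arm 0.8 m, τ = 67.62 × 0.8 = 54.1 N·m counterclockwise.
Speaker: 18 × 9.8 = 176.4 N down at 4.4 m → arm 0.4 m, τ = 176.4 × 0.4 = 70.56 N·m counterclockwise.
Battery pack: 35 × 9.8 = 343 N down at 3.4 m → arm 1.4 m, τ = 343 × 1.4 = 480.2 N·m counterclockwise.
Net moment of the loads = 604.9 N·m counterclockwise.
The upward force F acts at a point 2.9 m from the left end, arm 1.9 m, giving F × 1.9 clockwise.
For rotational equilibrium, F × 1.9 = 604.9, so F = 604.9 / 1.9 = 318 N.

F ≈ 318 N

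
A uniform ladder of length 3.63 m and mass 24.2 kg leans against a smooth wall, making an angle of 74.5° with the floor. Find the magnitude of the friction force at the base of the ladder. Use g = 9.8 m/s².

f ≈ 32.9 N

Choose the foot of the ladder as the axis so the floor normal and friction both act there and drop out.
Ladder weight 24.2×9.8 = 237.2 N acts at 1.815 m along the ladder; its horizontal arm is 1.815·cos74.5° = 0.485 m → τ = 115 N·m clockwise.
Wall normal N acts horizontally at the top; its moment arm is the height L sinθ = 3.63·sin74.5° = 3.498 m, counterclockwise.
Setting net torque to zero: N × 3.498 = 115 → N = 32.9 N.
ΣFx = 0: friction at the foot balances the wall's push, so f = N_wall = 32.9 N.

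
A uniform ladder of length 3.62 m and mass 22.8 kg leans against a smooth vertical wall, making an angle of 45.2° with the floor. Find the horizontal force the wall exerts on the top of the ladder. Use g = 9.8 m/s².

N_wall ≈ 111 N

Taking torques about the foot of the ladder:
Ladder weight 22.8×9.8 = 223.4 N acts at 1.81 m along the ladder; its horizontal arm is 1.81·cos45.2° = 1.275 m → τ = 284.8 N·m clockwise.
Wall normal N acts horizontally at the top; its moment arm is the height L sinθ = 3.62·sin45.2° = 2.569 m, counterclockwise.
Balancing moments: N × 2.569 = 284.8, giving N = 111 N.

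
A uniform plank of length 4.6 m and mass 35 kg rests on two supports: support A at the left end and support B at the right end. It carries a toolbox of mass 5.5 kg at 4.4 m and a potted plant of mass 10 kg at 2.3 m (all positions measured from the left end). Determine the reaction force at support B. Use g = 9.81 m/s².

R_B ≈ 272 N

Choose support A as the axis so its reaction then has zero moment arm.
Beam weight: 35 × 9.81 = 343.4 N down at 2.3 m → arm 2.3 m, τ = 343.4 × 2.3 = 789.8 N·m clockwise.
Toolbox: 5.5 × 9.81 = 53.96 N down at 4.4 m → arm 4.4 m, τ = 53.96 × 4.4 = 237.4 N·m clockwise.
Potted plant: 10 × 9.81 = 98.1 N down at 2.3 m → arm 2.3 m, τ = 98.1 × 2.3 = 225.6 N·m clockwise.
Net load moment about support A = 1253 N·m clockwise.
Reaction R at support B is upward at 4.6 m, arm 4.6 m → moment R × 4.6 counterclockwise.
For rotational equilibrium, R × 4.6 = 1253, so R = 272 N.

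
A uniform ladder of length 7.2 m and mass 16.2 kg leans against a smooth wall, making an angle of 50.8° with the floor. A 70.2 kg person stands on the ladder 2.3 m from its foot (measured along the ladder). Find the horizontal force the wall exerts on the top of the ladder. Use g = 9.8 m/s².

N_wall ≈ 244 N

Sum moments about the foot of the ladder (the floor normal and friction both act there and drop out).
Ladder weight 16.2×9.8 = 158.8 N acts at 3.6 m along the ladder; its horizontal arm is 3.6·cos50.8° = 2.275 m → τ = 361.3 N·m clockwise.
Person: 70.2×9.8 = 688 N at 2.3 m → arm 1.454 m → τ = 1000 N·m clockwise.
Wall normal N acts horizontally at the top; its moment arm is the height L sinθ = 7.2·sin50.8° = 5.58 m, counterclockwise.
Στ = 0 ⇒ N × 5.58 = 1361 ⇒ N = 244 N.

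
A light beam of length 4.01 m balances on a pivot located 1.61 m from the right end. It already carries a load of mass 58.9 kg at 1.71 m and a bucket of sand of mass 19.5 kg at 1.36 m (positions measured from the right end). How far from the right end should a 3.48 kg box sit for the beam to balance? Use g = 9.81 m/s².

x ≈ 1.32 m from the right end

About the pivot (at 1.61 m from the right end):
Load: 58.9 × 9.81 = 577.8 N down at 1.71 m → arm 0.1 m, τ = 577.8 × 0.1 = 57.78 N·m counterclockwise.
Bucket of sand: 19.5 × 9.81 = 191.3 N down at 1.36 m → arm 0.25 m, τ = 191.3 × 0.25 = 47.83 N·m clockwise.
Net moment of existing loads = 9.95 N·m counterclockwise.
The box weighs 3.48 × 9.81 = 34.14 N and must supply an equal clockwise moment, so its lever arm about the pivot is 9.95 / 34.14 = 0.291 m.
That puts it at 1.61 − 0.291 = 1.32 m from the right end.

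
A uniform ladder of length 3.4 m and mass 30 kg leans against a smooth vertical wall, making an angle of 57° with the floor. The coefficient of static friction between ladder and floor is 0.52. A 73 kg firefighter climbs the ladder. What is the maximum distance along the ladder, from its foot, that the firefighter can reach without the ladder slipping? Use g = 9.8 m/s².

Taking torques about the foot of the ladder:
Ladder weight 30×9.8 = 294 N acts at 1.7 m along the ladder; its horizontal arm is 1.7·cos57° = 0.9259 m → τ = 272.2 N·m clockwise.
Firefighter weight 73×9.8 = 715.4 N at distance d → arm d·cos57° → τ = 715.4·d·0.5446 clockwise.
Wall normal N at the top has arm L sinθ = 2.851 m counterclockwise, so Στ = 0 gives N·2.851 = 272.2 + 389.6·d.
ΣFy = 0 ⇒ N_floor = 1009 N, so the maximum friction is μ_s·N_floor = 0.52×1009 = 524.7 N. ΣFx = 0 ⇒ N_wall = f, so at the slipping point N = 524.7 N.
Substituting: 524.7×2.851 = 272.2 + 389.6·d ⇒ d = (1496 − 272.2) / 389.6 = 3.14 m.

d ≈ 3.14 m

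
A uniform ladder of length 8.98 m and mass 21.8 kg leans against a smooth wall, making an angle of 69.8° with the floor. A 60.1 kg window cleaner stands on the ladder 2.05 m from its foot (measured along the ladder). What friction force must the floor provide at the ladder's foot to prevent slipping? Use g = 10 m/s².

f ≈ 90.6 N

About the foot of the ladder:
Ladder weight 21.8×10 = 218 N acts at 4.49 m along the ladder; its horizontal arm is 4.49·cos69.8° = 1.55 m → τ = 337.9 N·m clockwise.
Window cleaner: 60.1×10 = 601 N at 2.05 m → arm 0.7079 m → τ = 425.4 N·m clockwise.
Wall normal N acts horizontally at the top; its moment arm is the height L sinθ = 8.98·sin69.8° = 8.428 m, counterclockwise.
For rotational equilibrium, N × 8.428 = 763.3, so N = 90.6 N.
ΣFx = 0: friction at the foot balances the wall's push, so f = N_wall = 90.6 N.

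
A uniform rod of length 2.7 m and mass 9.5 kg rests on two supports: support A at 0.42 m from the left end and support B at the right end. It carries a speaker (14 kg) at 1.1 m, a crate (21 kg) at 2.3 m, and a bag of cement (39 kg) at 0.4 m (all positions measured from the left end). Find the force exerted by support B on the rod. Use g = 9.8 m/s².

Taking torques about support A:
Beam weight: 9.5 × 9.8 = 93.1 N down at 1.35 m → arm 0.93 m, τ = 93.1 × 0.93 = 86.58 N·m clockwise.
Speaker: 14 × 9.8 = 137.2 N down at 1.1 m → arm 0.68 m, τ = 137.2 × 0.68 = 93.3 N·m clockwise.
Crate: 21 × 9.8 = 205.8 N down at 2.3 m → arm 1.88 m, τ = 205.8 × 1.88 = 386.9 N·m clockwise.
Bag of cement: 39 × 9.8 = 382.2 N down at 0.4 m → arm 0.02 m, τ = 382.2 × 0.02 = 7.644 N·m counterclockwise.
Net load moment about support A = 559.1 N·m clockwise.
Reaction R at support B is upward at 2.7 m, arm 2.28 m → moment R × 2.28 counterclockwise.
Στ = 0 ⇒ R × 2.28 = 559.1 ⇒ R = 245 N.

R_B ≈ 245 N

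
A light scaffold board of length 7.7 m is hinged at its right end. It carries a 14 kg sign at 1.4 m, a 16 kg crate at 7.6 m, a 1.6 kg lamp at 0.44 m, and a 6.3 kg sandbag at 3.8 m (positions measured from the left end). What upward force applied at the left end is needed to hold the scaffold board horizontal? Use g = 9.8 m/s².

F ≈ 160 N

About the right end:
Sign: 14 × 9.8 = 137.2 N down at 1.4 m → arm 6.3 m, τ = 137.2 × 6.3 = 864.4 N·m counterclockwise.
Crate: 16 × 9.8 = 156.8 N down at 7.6 m → arm 0.1 m, τ = 156.8 × 0.1 = 15.68 N·m counterclockwise.
Lamp: 1.6 × 9.8 = 15.68 N down at 0.44 m → arm 7.26 m, τ = 15.68 × 7.26 = 113.8 N·m counterclockwise.
Sandbag: 6.3 × 9.8 = 61.74 N down at 3.8 m → arm 3.9 m, τ = 61.74 × 3.9 = 240.8 N·m counterclockwise.
Net moment of the loads = 1235 N·m counterclockwise.
The upward force F acts at the left end, arm 7.7 m, giving F × 7.7 clockwise.
Στ = 0 ⇒ F × 7.7 = 1235 ⇒ F = 1235 / 7.7 = 160 N.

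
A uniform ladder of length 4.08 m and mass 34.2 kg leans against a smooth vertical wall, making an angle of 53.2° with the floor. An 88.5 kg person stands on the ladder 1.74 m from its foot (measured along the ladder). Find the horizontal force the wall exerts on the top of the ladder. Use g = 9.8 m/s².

N_wall ≈ 402 N

Taking torques about the foot of the ladder:
Ladder weight 34.2×9.8 = 335.2 N acts at 2.04 m along the ladder; its horizontal arm is 2.04·cos53.2° = 1.222 m → τ = 409.6 N·m clockwise.
Person: 88.5×9.8 = 867.3 N at 1.74 m → arm 1.042 m → τ = 903.7 N·m clockwise.
Wall normal N acts horizontally at the top; its moment arm is the height L sinθ = 4.08·sin53.2° = 3.267 m, counterclockwise.
Στ = 0 ⇒ N × 3.267 = 1313 ⇒ N = 402 N.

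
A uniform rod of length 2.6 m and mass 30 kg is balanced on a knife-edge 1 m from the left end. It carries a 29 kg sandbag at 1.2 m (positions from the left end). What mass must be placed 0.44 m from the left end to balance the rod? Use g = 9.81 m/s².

Sum moments about the knife-edge (at 1 m from the left end) (the support reaction has zero arm there).
Beam weight: 30 × 9.81 = 294.3 N down at 1.3 m → arm 0.3 m, τ = 294.3 × 0.3 = 88.29 N·m clockwise.
Sandbag: 29 × 9.81 = 284.5 N down at 1.2 m → arm 0.2 m, τ = 284.5 × 0.2 = 56.9 N·m clockwise.
Net moment of known loads = 145.2 N·m clockwise.
An unknown mass m at 0.44 m has arm 0.56 m; its moment is m·g·0.56 counterclockwise.
For rotational equilibrium, m × 9.81 × 0.56 = 145.2, so m = 145.2 / (9.81 × 0.56) = 26.4 kg.

m ≈ 26.4 kg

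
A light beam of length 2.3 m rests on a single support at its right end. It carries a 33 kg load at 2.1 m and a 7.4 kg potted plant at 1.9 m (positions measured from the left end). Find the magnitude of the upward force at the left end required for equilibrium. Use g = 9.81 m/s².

Taking torques about the right end:
Load: 33 × 9.81 = 323.7 N down at 2.1 m → arm 0.2 m, τ = 323.7 × 0.2 = 64.74 N·m counterclockwise.
Potted plant: 7.4 × 9.81 = 72.59 N down at 1.9 m → arm 0.4 m, τ = 72.59 × 0.4 = 29.04 N·m counterclockwise.
Net moment of the loads = 93.78 N·m counterclockwise.
The upward force F acts at the left end, arm 2.3 m, giving F × 2.3 clockwise.
Setting net torque to zero: F × 2.3 = 93.78 → F = 93.78 / 2.3 = 40.8 N.

F ≈ 40.8 N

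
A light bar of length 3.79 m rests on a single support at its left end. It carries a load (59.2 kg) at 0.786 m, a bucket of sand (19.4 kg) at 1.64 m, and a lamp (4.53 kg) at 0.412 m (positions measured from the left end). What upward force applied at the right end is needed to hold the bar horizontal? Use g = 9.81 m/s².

F ≈ 208 N

About the left end:
Load: 59.2 × 9.81 = 580.8 N down at 0.786 m → arm 0.786 m, τ = 580.8 × 0.786 = 456.5 N·m clockwise.
Bucket of sand: 19.4 × 9.81 = 190.3 N down at 1.64 m → arm 1.64 m, τ = 190.3 × 1.64 = 312.1 N·m clockwise.
Lamp: 4.53 × 9.81 = 44.44 N down at 0.412 m → arm 0.412 m, τ = 44.44 × 0.412 = 18.31 N·m clockwise.
Net moment of the loads = 786.9 N·m clockwise.
The upward force F acts at the right end, arm 3.79 m, giving F × 3.79 counterclockwise.
Setting net torque to zero: F × 3.79 = 786.9 → F = 786.9 / 3.79 = 208 N.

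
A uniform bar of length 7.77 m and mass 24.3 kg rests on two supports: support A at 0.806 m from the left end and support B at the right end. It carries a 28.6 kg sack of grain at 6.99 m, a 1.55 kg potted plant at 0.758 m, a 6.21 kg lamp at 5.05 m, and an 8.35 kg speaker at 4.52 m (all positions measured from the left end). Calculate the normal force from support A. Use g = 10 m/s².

Taking torques about support B:
Beam weight: 24.3 × 10 = 243 N down at 3.885 m → arm 3.885 m, τ = 243 × 3.885 = 944.1 N·m counterclockwise.
Sack of grain: 28.6 × 10 = 286 N down at 6.99 m → arm 0.78 m, τ = 286 × 0.78 = 223.1 N·m counterclockwise.
Potted plant: 1.55 × 10 = 15.5 N down at 0.758 m → arm 7.012 m, τ = 15.5 × 7.012 = 108.7 N·m counterclockwise.
Lamp: 6.21 × 10 = 62.1 N down at 5.05 m → arm 2.72 m, τ = 62.1 × 2.72 = 168.9 N·m counterclockwise.
Speaker: 8.35 × 10 = 83.5 N down at 4.52 m → arm 3.25 m, τ = 83.5 × 3.25 = 271.4 N·m counterclockwise.
Net load moment about support B = 1716 N·m counterclockwise.
Reaction R at support A is upward at 0.806 m, arm 6.964 m → moment R × 6.964 clockwise.
Στ = 0 ⇒ R × 6.964 = 1716 ⇒ R = 246 N.

R_A ≈ 246 N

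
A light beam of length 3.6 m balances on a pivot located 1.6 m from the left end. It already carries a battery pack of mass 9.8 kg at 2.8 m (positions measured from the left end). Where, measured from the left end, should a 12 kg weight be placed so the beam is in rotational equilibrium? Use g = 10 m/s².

x ≈ 0.62 m from the left end

About the pivot (at 1.6 m from the left end):
Battery pack: 9.8 × 10 = 98 N down at 2.8 m → arm 1.2 m, τ = 98 × 1.2 = 117.6 N·m clockwise.
Net moment of existing loads = 117.6 N·m clockwise.
The weight weighs 12 × 10 = 120 N and must supply an equal counterclockwise moment, so its lever arm about the pivot is 117.6 / 120 = 0.98 m.
That puts it at 1.6 − 0.98 = 0.62 m from the left end.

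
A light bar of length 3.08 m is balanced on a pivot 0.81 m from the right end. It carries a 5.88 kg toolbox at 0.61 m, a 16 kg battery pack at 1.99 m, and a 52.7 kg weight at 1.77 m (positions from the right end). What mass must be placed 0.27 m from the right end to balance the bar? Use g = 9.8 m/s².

Choose the pivot (at 0.81 m from the right end) as the axis so the support reaction has zero arm there.
Toolbox: 5.88 × 9.8 = 57.62 N down at 0.61 m → arm 0.2 m, τ = 57.62 × 0.2 = 11.52 N·m clockwise.
Battery pack: 16 × 9.8 = 156.8 N down at 1.99 m → arm 1.18 m, τ = 156.8 × 1.18 = 185 N·m counterclockwise.
Weight: 52.7 × 9.8 = 516.5 N down at 1.77 m → arm 0.96 m, τ = 516.5 × 0.96 = 495.8 N·m counterclockwise.
Net moment of known loads = 669.3 N·m counterclockwise.
An unknown mass m at 0.27 m has arm 0.54 m; its moment is m·g·0.54 clockwise.
For rotational equilibrium, m × 9.8 × 0.54 = 669.3, so m = 669.3 / (9.8 × 0.54) = 126 kg.

m ≈ 126 kg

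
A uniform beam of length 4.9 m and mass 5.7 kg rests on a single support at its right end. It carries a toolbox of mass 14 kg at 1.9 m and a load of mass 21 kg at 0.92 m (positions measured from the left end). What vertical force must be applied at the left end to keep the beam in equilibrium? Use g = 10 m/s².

F ≈ 285 N

Sum moments about the right end (the unknown pivot reaction has zero arm there).
Beam weight: 5.7 × 10 = 57 N down at 2.45 m → arm 2.45 m, τ = 57 × 2.45 = 139.7 N·m counterclockwise.
Toolbox: 14 × 10 = 140 N down at 1.9 m → arm 3 m, τ = 140 × 3 = 420 N·m counterclockwise.
Load: 21 × 10 = 210 N down at 0.92 m → arm 3.98 m, τ = 210 × 3.98 = 835.8 N·m counterclockwise.
Net moment of the loads = 1396 N·m counterclockwise.
The upward force F acts at the left end, arm 4.9 m, giving F × 4.9 clockwise.
Στ = 0 ⇒ F × 4.9 = 1396 ⇒ F = 1396 / 4.9 = 285 N.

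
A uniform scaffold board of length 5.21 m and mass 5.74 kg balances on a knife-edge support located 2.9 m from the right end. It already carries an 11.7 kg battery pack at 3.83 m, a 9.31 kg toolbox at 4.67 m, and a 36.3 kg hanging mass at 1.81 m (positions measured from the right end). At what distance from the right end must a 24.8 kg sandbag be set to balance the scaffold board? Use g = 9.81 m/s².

x ≈ 3.46 m from the right end

Taking torques about the knife-edge support (at 2.9 m from the right end):
Beam weight: 5.74 × 9.81 = 56.31 N down at 2.605 m → arm 0.295 m, τ = 56.31 × 0.295 = 16.61 N·m clockwise.
Battery pack: 11.7 × 9.81 = 114.8 N down at 3.83 m → arm 0.93 m, τ = 114.8 × 0.93 = 106.8 N·m counterclockwise.
Toolbox: 9.31 × 9.81 = 91.33 N down at 4.67 m → arm 1.77 m, τ = 91.33 × 1.77 = 161.7 N·m counterclockwise.
Hanging mass: 36.3 × 9.81 = 356.1 N down at 1.81 m → arm 1.09 m, τ = 356.1 × 1.09 = 388.1 N·m clockwise.
Net moment of existing loads = 136.2 N·m clockwise.
The sandbag weighs 24.8 × 9.81 = 243.3 N and must supply an equal counterclockwise moment, so its lever arm about the knife-edge support is 136.2 / 243.3 = 0.56 m.
That puts it at 2.9 + 0.56 = 3.46 m from the right end.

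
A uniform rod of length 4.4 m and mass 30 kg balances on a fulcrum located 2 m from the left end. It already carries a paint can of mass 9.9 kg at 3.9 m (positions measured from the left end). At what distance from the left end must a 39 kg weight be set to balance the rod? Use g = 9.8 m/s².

x ≈ 1.36 m from the left end

Choose the fulcrum (at 2 m from the left end) as the axis so the support reaction has zero arm there.
Beam weight: 30 × 9.8 = 294 N down at 2.2 m → arm 0.2 m, τ = 294 × 0.2 = 58.8 N·m clockwise.
Paint can: 9.9 × 9.8 = 97.02 N down at 3.9 m → arm 1.9 m, τ = 97.02 × 1.9 = 184.3 N·m clockwise.
Net moment of existing loads = 243.1 N·m clockwise.
The weight weighs 39 × 9.8 = 382.2 N and must supply an equal counterclockwise moment, so its lever arm about the fulcrum is 243.1 / 382.2 = 0.636 m.
That puts it at 2 − 0.636 = 1.36 m from the left end.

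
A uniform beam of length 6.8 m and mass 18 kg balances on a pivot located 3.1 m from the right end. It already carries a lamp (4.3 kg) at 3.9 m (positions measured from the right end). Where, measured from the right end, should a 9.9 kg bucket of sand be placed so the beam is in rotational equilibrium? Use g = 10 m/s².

x ≈ 2.21 m from the right end

About the pivot (at 3.1 m from the right end):
Beam weight: 18 × 10 = 180 N down at 3.4 m → arm 0.3 m, τ = 180 × 0.3 = 54 N·m counterclockwise.
Lamp: 4.3 × 10 = 43 N down at 3.9 m → arm 0.8 m, τ = 43 × 0.8 = 34.4 N·m counterclockwise.
Net moment of existing loads = 88.4 N·m counterclockwise.
The bucket of sand weighs 9.9 × 10 = 99 N and must supply an equal clockwise moment, so its lever arm about the pivot is 88.4 / 99 = 0.893 m.
That puts it at 3.1 − 0.893 = 2.21 m from the right end.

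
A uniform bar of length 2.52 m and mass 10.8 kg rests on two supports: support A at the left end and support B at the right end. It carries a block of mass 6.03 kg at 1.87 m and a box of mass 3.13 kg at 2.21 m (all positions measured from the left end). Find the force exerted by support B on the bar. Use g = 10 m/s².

R_B ≈ 126 N

Choose support A as the axis so its reaction then has zero moment arm.
Beam weight: 10.8 × 10 = 108 N down at 1.26 m → arm 1.26 m, τ = 108 × 1.26 = 136.1 N·m clockwise.
Block: 6.03 × 10 = 60.3 N down at 1.87 m → arm 1.87 m, τ = 60.3 × 1.87 = 112.8 N·m clockwise.
Box: 3.13 × 10 = 31.3 N down at 2.21 m → arm 2.21 m, τ = 31.3 × 2.21 = 69.17 N·m clockwise.
Net load moment about support A = 318.1 N·m clockwise.
Reaction R at support B is upward at 2.52 m, arm 2.52 m → moment R × 2.52 counterclockwise.
For rotational equilibrium, R × 2.52 = 318.1, so R = 126 N.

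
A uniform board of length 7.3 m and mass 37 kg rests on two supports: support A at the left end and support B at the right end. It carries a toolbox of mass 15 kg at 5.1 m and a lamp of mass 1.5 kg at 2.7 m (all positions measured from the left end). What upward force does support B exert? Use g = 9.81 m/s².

R_B ≈ 290 N

Taking torques about support A:
Beam weight: 37 × 9.81 = 363 N down at 3.65 m → arm 3.65 m, τ = 363 × 3.65 = 1325 N·m clockwise.
Toolbox: 15 × 9.81 = 147.2 N down at 5.1 m → arm 5.1 m, τ = 147.2 × 5.1 = 750.7 N·m clockwise.
Lamp: 1.5 × 9.81 = 14.71 N down at 2.7 m → arm 2.7 m, τ = 14.71 × 2.7 = 39.72 N·m clockwise.
Net load moment about support A = 2115 N·m clockwise.
Reaction R at support B is upward at 7.3 m, arm 7.3 m → moment R × 7.3 counterclockwise.
For rotational equilibrium, R × 7.3 = 2115, so R = 290 N.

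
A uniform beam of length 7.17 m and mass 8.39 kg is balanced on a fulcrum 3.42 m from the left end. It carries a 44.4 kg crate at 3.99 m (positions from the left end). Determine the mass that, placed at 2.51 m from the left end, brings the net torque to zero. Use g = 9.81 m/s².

Choose the fulcrum (at 3.42 m from the left end) as the axis so the support reaction has zero arm there.
Beam weight: 8.39 × 9.81 = 82.31 N down at 3.585 m → arm 0.165 m, τ = 82.31 × 0.165 = 13.58 N·m clockwise.
Crate: 44.4 × 9.81 = 435.6 N down at 3.99 m → arm 0.57 m, τ = 435.6 × 0.57 = 248.3 N·m clockwise.
Net moment of known loads = 261.9 N·m clockwise.
An unknown mass m at 2.51 m has arm 0.91 m; its moment is m·g·0.91 counterclockwise.
Balancing moments: m × 9.81 × 0.91 = 261.9, giving m = 261.9 / (9.81 × 0.91) = 29.3 kg.

m ≈ 29.3 kg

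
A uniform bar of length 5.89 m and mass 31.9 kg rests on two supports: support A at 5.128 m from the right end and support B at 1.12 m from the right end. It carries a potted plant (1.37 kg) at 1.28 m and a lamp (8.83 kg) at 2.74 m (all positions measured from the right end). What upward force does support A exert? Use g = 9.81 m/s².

About support B:
Beam weight: 31.9 × 9.81 = 312.9 N down at 2.945 m → arm 1.825 m, τ = 312.9 × 1.825 = 571 N·m counterclockwise.
Potted plant: 1.37 × 9.81 = 13.44 N down at 1.28 m → arm 0.16 m, τ = 13.44 × 0.16 = 2.15 N·m counterclockwise.
Lamp: 8.83 × 9.81 = 86.62 N down at 2.74 m → arm 1.62 m, τ = 86.62 × 1.62 = 140.3 N·m counterclockwise.
Net load moment about support B = 713.5 N·m counterclockwise.
Reaction R at support A is upward at 5.128 m, arm 4.008 m → moment R × 4.008 clockwise.
Setting net torque to zero: R × 4.008 = 713.5 → R = 178 N.

R_A ≈ 178 N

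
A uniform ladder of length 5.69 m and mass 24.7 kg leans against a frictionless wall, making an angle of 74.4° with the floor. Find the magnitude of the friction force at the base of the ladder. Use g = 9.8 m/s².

Sum moments about the foot of the ladder (the floor normal and friction both act there and drop out).
Ladder weight 24.7×9.8 = 242.1 N acts at 2.845 m along the ladder; its horizontal arm is 2.845·cos74.4° = 0.7651 m → τ = 185.2 N·m clockwise.
Wall normal N acts horizontally at the top; its moment arm is the height L sinθ = 5.69·sin74.4° = 5.48 m, counterclockwise.
Balancing moments: N × 5.48 = 185.2, giving N = 33.8 N.
ΣFx = 0: friction at the foot balances the wall's push, so f = N_wall = 33.8 N.

f ≈ 33.8 N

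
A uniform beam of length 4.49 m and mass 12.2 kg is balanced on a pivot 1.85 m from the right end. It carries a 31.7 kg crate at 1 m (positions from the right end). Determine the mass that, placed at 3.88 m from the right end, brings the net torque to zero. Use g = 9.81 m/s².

Taking torques about the pivot (at 1.85 m from the right end):
Beam weight: 12.2 × 9.81 = 119.7 N down at 2.245 m → arm 0.395 m, τ = 119.7 × 0.395 = 47.28 N·m counterclockwise.
Crate: 31.7 × 9.81 = 311 N down at 1 m → arm 0.85 m, τ = 311 × 0.85 = 264.3 N·m clockwise.
Net moment of known loads = 217 N·m clockwise.
An unknown mass m at 3.88 m has arm 2.03 m; its moment is m·g·2.03 counterclockwise.
Setting net torque to zero: m × 9.81 × 2.03 = 217 → m = 217 / (9.81 × 2.03) = 10.9 kg.

m ≈ 10.9 kg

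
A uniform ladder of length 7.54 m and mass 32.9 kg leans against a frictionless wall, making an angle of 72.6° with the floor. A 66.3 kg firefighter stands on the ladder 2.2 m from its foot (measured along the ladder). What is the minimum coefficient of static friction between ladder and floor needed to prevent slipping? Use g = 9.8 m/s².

About the foot of the ladder:
Ladder weight 32.9×9.8 = 322.4 N acts at 3.77 m along the ladder; its horizontal arm is 3.77·cos72.6° = 1.127 m → τ = 363.3 N·m clockwise.
Firefighter: 66.3×9.8 = 649.7 N at 2.2 m → arm 0.6579 m → τ = 427.4 N·m clockwise.
Wall normal N acts horizontally at the top; its moment arm is the height L sinθ = 7.54·sin72.6° = 7.195 m, counterclockwise.
Balancing moments: N × 7.195 = 790.7, giving N = 109.9 N.
ΣFx = 0 ⇒ f = N_wall = 109.9 N. ΣFy = 0 ⇒ N_floor = 972.1 N.
μ_min = f / N_floor = 109.9 / 972.1 = 0.113.

μ_min ≈ 0.113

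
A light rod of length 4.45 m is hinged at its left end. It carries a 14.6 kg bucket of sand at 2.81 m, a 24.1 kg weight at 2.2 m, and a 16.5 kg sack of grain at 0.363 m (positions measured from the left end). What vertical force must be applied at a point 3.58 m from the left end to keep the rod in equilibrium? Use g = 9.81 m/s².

Taking torques about the left end:
Bucket of sand: 14.6 × 9.81 = 143.2 N down at 2.81 m → arm 2.81 m, τ = 143.2 × 2.81 = 402.4 N·m clockwise.
Weight: 24.1 × 9.81 = 236.4 N down at 2.2 m → arm 2.2 m, τ = 236.4 × 2.2 = 520.1 N·m clockwise.
Sack of grain: 16.5 × 9.81 = 161.9 N down at 0.363 m → arm 0.363 m, τ = 161.9 × 0.363 = 58.77 N·m clockwise.
Net moment of the loads = 981.3 N·m clockwise.
The upward force F acts at a point 3.58 m from the left end, arm 3.58 m, giving F × 3.58 counterclockwise.
For rotational equilibrium, F × 3.58 = 981.3, so F = 981.3 / 3.58 = 274 N.

F ≈ 274 N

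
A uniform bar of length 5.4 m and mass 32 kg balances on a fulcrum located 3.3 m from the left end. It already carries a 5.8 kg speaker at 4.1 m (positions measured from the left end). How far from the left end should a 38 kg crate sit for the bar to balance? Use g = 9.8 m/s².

x ≈ 3.68 m from the left end

Sum moments about the fulcrum (at 3.3 m from the left end) (the support reaction has zero arm there).
Beam weight: 32 × 9.8 = 313.6 N down at 2.7 m → arm 0.6 m, τ = 313.6 × 0.6 = 188.2 N·m counterclockwise.
Speaker: 5.8 × 9.8 = 56.84 N down at 4.1 m → arm 0.8 m, τ = 56.84 × 0.8 = 45.47 N·m clockwise.
Net moment of existing loads = 142.7 N·m counterclockwise.
The crate weighs 38 × 9.8 = 372.4 N and must supply an equal clockwise moment, so its lever arm about the fulcrum is 142.7 / 372.4 = 0.383 m.
That puts it at 3.3 + 0.383 = 3.68 m from the left end.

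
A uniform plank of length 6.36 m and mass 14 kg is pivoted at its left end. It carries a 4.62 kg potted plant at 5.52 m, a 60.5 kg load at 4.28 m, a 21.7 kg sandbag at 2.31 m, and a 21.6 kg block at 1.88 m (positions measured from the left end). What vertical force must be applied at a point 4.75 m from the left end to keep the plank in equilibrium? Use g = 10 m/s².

Taking torques about the left end:
Beam weight: 14 × 10 = 140 N down at 3.18 m → arm 3.18 m, τ = 140 × 3.18 = 445.2 N·m clockwise.
Potted plant: 4.62 × 10 = 46.2 N down at 5.52 m → arm 5.52 m, τ = 46.2 × 5.52 = 255 N·m clockwise.
Load: 60.5 × 10 = 605 N down at 4.28 m → arm 4.28 m, τ = 605 × 4.28 = 2589 N·m clockwise.
Sandbag: 21.7 × 10 = 217 N down at 2.31 m → arm 2.31 m, τ = 217 × 2.31 = 501.3 N·m clockwise.
Block: 21.6 × 10 = 216 N down at 1.88 m → arm 1.88 m, τ = 216 × 1.88 = 406.1 N·m clockwise.
Net moment of the loads = 4197 N·m clockwise.
The upward force F acts at a point 4.75 m from the left end, arm 4.75 m, giving F × 4.75 counterclockwise.
For rotational equilibrium, F × 4.75 = 4197, so F = 4197 / 4.75 = 884 N.

F ≈ 884 N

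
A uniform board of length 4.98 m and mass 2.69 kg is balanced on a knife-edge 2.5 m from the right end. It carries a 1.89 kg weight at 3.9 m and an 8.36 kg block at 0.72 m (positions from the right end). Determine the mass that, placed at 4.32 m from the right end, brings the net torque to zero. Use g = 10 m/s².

m ≈ 6.74 kg

Taking torques about the knife-edge (at 2.5 m from the right end):
Beam weight: 2.69 × 10 = 26.9 N down at 2.49 m → arm 0.01 m, τ = 26.9 × 0.01 = 0.269 N·m clockwise.
Weight: 1.89 × 10 = 18.9 N down at 3.9 m → arm 1.4 m, τ = 18.9 × 1.4 = 26.46 N·m counterclockwise.
Block: 8.36 × 10 = 83.6 N down at 0.72 m → arm 1.78 m, τ = 83.6 × 1.78 = 148.8 N·m clockwise.
Net moment of known loads = 122.6 N·m clockwise.
An unknown mass m at 4.32 m has arm 1.82 m; its moment is m·g·1.82 counterclockwise.
For rotational equilibrium, m × 10 × 1.82 = 122.6, so m = 122.6 / (10 × 1.82) = 6.74 kg.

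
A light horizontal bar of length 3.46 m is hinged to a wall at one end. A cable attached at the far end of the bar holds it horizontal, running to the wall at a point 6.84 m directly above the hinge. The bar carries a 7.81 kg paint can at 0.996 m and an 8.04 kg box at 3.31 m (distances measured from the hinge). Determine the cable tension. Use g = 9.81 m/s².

About the hinge:
Paint can: 7.81 × 9.81 = 76.62 N down at 0.996 m → arm 0.996 m, τ = 76.62 × 0.996 = 76.31 N·m clockwise.
Box: 8.04 × 9.81 = 78.87 N down at 3.31 m → arm 3.31 m, τ = 78.87 × 3.31 = 261.1 N·m clockwise.
Total clockwise load moment = 337.4 N·m.
The cable tension T acts at 3.46 m; only its component perpendicular to the bar, T sinθ, produces torque. sinθ = h/√(h²+d²) = 6.84/√(6.84²+3.46²) = 0.8923.
For rotational equilibrium, T × 3.46 × 0.8923 = 337.4, so T = 337.4 / 3.087 = 109 N.

T ≈ 109 N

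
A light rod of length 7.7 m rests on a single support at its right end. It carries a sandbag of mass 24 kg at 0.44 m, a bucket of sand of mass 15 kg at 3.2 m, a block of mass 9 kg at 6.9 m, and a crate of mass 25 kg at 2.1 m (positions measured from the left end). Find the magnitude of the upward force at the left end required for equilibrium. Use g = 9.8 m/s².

About the right end:
Sandbag: 24 × 9.8 = 235.2 N down at 0.44 m → arm 7.26 m, τ = 235.2 × 7.26 = 1708 N·m counterclockwise.
Bucket of sand: 15 × 9.8 = 147 N down at 3.2 m → arm 4.5 m, τ = 147 × 4.5 = 661.5 N·m counterclockwise.
Block: 9 × 9.8 = 88.2 N down at 6.9 m → arm 0.8 m, τ = 88.2 × 0.8 = 70.56 N·m counterclockwise.
Crate: 25 × 9.8 = 245 N down at 2.1 m → arm 5.6 m, τ = 245 × 5.6 = 1372 N·m counterclockwise.
Net moment of the loads = 3812 N·m counterclockwise.
The upward force F acts at the left end, arm 7.7 m, giving F × 7.7 clockwise.
Setting net torque to zero: F × 7.7 = 3812 → F = 3812 / 7.7 = 495 N.

F ≈ 495 N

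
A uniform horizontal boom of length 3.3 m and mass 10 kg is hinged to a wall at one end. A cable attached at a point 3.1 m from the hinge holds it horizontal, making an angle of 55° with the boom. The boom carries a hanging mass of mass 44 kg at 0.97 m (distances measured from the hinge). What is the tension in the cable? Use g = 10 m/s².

Take moments about the hinge.
Beam weight: 10 × 10 = 100 N down at 1.65 m → arm 1.65 m, τ = 100 × 1.65 = 165 N·m clockwise.
Hanging mass: 44 × 10 = 440 N down at 0.97 m → arm 0.97 m, τ = 440 × 0.97 = 426.8 N·m clockwise.
Total clockwise load moment = 591.8 N·m.
The cable tension T acts at 3.1 m; only its component perpendicular to the boom, T sinθ, produces torque. sin 55° = 0.8192.
Balancing moments: T × 3.1 × 0.8192 = 591.8, giving T = 591.8 / 2.54 = 233 N.

T ≈ 233 N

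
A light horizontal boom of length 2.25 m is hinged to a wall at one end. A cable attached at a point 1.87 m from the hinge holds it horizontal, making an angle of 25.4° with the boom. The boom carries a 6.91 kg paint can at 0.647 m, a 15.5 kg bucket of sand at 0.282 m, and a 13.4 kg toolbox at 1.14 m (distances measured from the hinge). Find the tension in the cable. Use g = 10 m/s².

T ≈ 301 N

Take moments about the hinge.
Paint can: 6.91 × 10 = 69.1 N down at 0.647 m → arm 0.647 m, τ = 69.1 × 0.647 = 44.71 N·m clockwise.
Bucket of sand: 15.5 × 10 = 155 N down at 0.282 m → arm 0.282 m, τ = 155 × 0.282 = 43.71 N·m clockwise.
Toolbox: 13.4 × 10 = 134 N down at 1.14 m → arm 1.14 m, τ = 134 × 1.14 = 152.8 N·m clockwise.
Total clockwise load moment = 241.2 N·m.
The cable tension T acts at 1.87 m; only its component perpendicular to the boom, T sinθ, produces torque. sin 25.4° = 0.4289.
Setting net torque to zero: T × 1.87 × 0.4289 = 241.2 → T = 241.2 / 0.802 = 301 N.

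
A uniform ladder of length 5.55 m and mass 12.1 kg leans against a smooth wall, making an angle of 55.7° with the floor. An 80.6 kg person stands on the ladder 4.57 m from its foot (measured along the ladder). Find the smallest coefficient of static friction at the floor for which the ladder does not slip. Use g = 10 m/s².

Sum moments about the foot of the ladder (the floor normal and friction both act there and drop out).
Ladder weight 12.1×10 = 121 N acts at 2.775 m along the ladder; its horizontal arm is 2.775·cos55.7° = 1.564 m → τ = 189.2 N·m clockwise.
Person: 80.6×10 = 806 N at 4.57 m → arm 2.575 m → τ = 2075 N·m clockwise.
Wall normal N acts horizontally at the top; its moment arm is the height L sinθ = 5.55·sin55.7° = 4.585 m, counterclockwise.
Setting net torque to zero: N × 4.585 = 2264 → N = 493.8 N.
ΣFx = 0 ⇒ f = N_wall = 493.8 N. ΣFy = 0 ⇒ N_floor = 927 N.
μ_min = f / N_floor = 493.8 / 927 = 0.533.

μ_min ≈ 0.533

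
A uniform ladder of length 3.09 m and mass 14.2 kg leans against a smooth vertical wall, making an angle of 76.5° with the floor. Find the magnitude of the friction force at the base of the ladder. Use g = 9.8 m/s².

f ≈ 16.7 N

Take moments about the foot of the ladder.
Ladder weight 14.2×9.8 = 139.2 N acts at 1.545 m along the ladder; its horizontal arm is 1.545·cos76.5° = 0.3607 m → τ = 50.21 N·m clockwise.
Wall normal N acts horizontally at the top; its moment arm is the height L sinθ = 3.09·sin76.5° = 3.005 m, counterclockwise.
Στ = 0 ⇒ N × 3.005 = 50.21 ⇒ N = 16.7 N.
ΣFx = 0: friction at the foot balances the wall's push, so f = N_wall = 16.7 N.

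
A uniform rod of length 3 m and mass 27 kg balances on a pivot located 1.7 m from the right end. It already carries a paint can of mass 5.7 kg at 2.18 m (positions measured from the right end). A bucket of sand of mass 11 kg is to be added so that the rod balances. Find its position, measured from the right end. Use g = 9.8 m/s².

Choose the pivot (at 1.7 m from the right end) as the axis so the support reaction has zero arm there.
Beam weight: 27 × 9.8 = 264.6 N down at 1.5 m → arm 0.2 m, τ = 264.6 × 0.2 = 52.92 N·m clockwise.
Paint can: 5.7 × 9.8 = 55.86 N down at 2.18 m → arm 0.48 m, τ = 55.86 × 0.48 = 26.81 N·m counterclockwise.
Net moment of existing loads = 26.11 N·m clockwise.
The bucket of sand weighs 11 × 9.8 = 107.8 N and must supply an equal counterclockwise moment, so its lever arm about the pivot is 26.11 / 107.8 = 0.242 m.
That puts it at 1.7 + 0.242 = 1.94 m from the right end.

x ≈ 1.94 m from the right end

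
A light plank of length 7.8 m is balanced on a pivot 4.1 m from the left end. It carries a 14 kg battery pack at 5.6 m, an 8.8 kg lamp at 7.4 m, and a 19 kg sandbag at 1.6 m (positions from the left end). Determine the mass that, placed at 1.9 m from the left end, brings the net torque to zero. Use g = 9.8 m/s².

About the pivot (at 4.1 m from the left end):
Battery pack: 14 × 9.8 = 137.2 N down at 5.6 m → arm 1.5 m, τ = 137.2 × 1.5 = 205.8 N·m clockwise.
Lamp: 8.8 × 9.8 = 86.24 N down at 7.4 m → arm 3.3 m, τ = 86.24 × 3.3 = 284.6 N·m clockwise.
Sandbag: 19 × 9.8 = 186.2 N down at 1.6 m → arm 2.5 m, τ = 186.2 × 2.5 = 465.5 N·m counterclockwise.
Net moment of known loads = 24.9 N·m clockwise.
An unknown mass m at 1.9 m has arm 2.2 m; its moment is m·g·2.2 counterclockwise.
Setting net torque to zero: m × 9.8 × 2.2 = 24.9 → m = 24.9 / (9.8 × 2.2) = 1.15 kg.

m ≈ 1.15 kg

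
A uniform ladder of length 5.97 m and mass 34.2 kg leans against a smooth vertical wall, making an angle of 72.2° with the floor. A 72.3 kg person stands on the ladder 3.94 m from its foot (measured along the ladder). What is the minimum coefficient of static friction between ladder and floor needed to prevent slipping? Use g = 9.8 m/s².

μ_min ≈ 0.195

Taking torques about the foot of the ladder:
Ladder weight 34.2×9.8 = 335.2 N acts at 2.985 m along the ladder; its horizontal arm is 2.985·cos72.2° = 0.9125 m → τ = 305.9 N·m clockwise.
Person: 72.3×9.8 = 708.5 N at 3.94 m → arm 1.204 m → τ = 853 N·m clockwise.
Wall normal N acts horizontally at the top; its moment arm is the height L sinθ = 5.97·sin72.2° = 5.684 m, counterclockwise.
For rotational equilibrium, N × 5.684 = 1159, so N = 203.9 N.
ΣFx = 0 ⇒ f = N_wall = 203.9 N. ΣFy = 0 ⇒ N_floor = 1044 N.
μ_min = f / N_floor = 203.9 / 1044 = 0.195.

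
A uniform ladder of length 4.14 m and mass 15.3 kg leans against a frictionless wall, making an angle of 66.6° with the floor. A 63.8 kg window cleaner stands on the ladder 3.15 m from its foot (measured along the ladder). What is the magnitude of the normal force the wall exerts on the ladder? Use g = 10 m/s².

N_wall ≈ 243 N

Take moments about the foot of the ladder.
Ladder weight 15.3×10 = 153 N acts at 2.07 m along the ladder; its horizontal arm is 2.07·cos66.6° = 0.8221 m → τ = 125.8 N·m clockwise.
Window cleaner: 63.8×10 = 638 N at 3.15 m → arm 1.251 m → τ = 798.1 N·m clockwise.
Wall normal N acts horizontally at the top; its moment arm is the height L sinθ = 4.14·sin66.6° = 3.8 m, counterclockwise.
Balancing moments: N × 3.8 = 923.9, giving N = 243 N.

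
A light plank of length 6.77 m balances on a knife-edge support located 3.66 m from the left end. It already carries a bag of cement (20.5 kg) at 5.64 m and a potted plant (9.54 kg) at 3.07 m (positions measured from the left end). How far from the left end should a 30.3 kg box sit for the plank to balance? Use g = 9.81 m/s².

Taking torques about the knife-edge support (at 3.66 m from the left end):
Bag of cement: 20.5 × 9.81 = 201.1 N down at 5.64 m → arm 1.98 m, τ = 201.1 × 1.98 = 398.2 N·m clockwise.
Potted plant: 9.54 × 9.81 = 93.59 N down at 3.07 m → arm 0.59 m, τ = 93.59 × 0.59 = 55.22 N·m counterclockwise.
Net moment of existing loads = 343 N·m clockwise.
The box weighs 30.3 × 9.81 = 297.2 N and must supply an equal counterclockwise moment, so its lever arm about the knife-edge support is 343 / 297.2 = 1.15 m.
That puts it at 3.66 − 1.15 = 2.51 m from the left end.

x ≈ 2.51 m from the left end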